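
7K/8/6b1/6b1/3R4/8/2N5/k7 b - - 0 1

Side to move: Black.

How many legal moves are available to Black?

Black to move; king on a1.
In check: yes, from the white knight on c2.
Legal moves: Kb2, Ka2, Kb1, Bxc2.
Count: 4.

4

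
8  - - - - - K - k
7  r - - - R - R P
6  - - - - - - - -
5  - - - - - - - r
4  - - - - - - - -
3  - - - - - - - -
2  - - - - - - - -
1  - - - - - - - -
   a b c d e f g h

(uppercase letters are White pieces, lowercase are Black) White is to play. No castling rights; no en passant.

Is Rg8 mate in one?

After Rg8: black king on h8; in check: yes, from the white rook on g8.
King squares — g7: attacked by Re7; h7: attacked by Re7; g8: attacked by Ph7.
Black has no legal moves → checkmate.

yes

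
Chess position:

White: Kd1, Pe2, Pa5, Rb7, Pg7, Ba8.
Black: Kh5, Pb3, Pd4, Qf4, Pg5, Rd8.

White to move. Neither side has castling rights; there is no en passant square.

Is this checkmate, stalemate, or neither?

neither

White to move; white king on d1.
In check: no.
Legal moves for White: Rb8, Rf7, Re7, Rd7, Rc7, Ra7, Rb6, Rb5, Rb4, Rxb3, Ke1, g8=Q, g8=R, g8=B, g8=N, a6, e3, e4.
White has 18 legal moves and is not in check → neither.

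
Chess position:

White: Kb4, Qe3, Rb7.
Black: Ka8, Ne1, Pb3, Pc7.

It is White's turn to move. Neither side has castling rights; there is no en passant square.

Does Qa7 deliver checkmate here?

After Qa7: black king on a8; in check: yes, from the white queen on a7.
King squares — a7: attacked by Rb7; b7: attacked by Qa7; b8: attacked by Qa7.
Black has no legal moves → checkmate.

yes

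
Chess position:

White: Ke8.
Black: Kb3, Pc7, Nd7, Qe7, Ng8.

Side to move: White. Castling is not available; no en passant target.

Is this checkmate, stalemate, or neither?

checkmate

White to move; white king on e8.
In check: yes, from the black queen on e7.
King squares — d7: attacked by Qe7; e7: attacked by Ng8; f7: attacked by Qe7; d8: attacked by Qe7; f8: attacked by Nd7.
Legal moves for White: none.
In check with no legal moves → checkmate.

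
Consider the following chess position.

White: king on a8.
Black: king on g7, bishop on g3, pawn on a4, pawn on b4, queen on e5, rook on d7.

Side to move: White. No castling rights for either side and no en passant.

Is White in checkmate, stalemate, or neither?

White to move; white king on a8.
In check: no.
King squares — a7: attacked by Rd7; b7: attacked by Rd7; b8: attacked by Qe5.
Legal moves for White: none.
Not in check and no legal moves → stalemate.

stalemate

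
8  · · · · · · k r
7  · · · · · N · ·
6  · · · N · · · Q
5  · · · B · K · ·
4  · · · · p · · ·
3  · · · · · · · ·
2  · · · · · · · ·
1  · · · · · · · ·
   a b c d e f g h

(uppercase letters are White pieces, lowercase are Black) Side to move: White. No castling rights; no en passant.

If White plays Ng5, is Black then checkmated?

After Ng5: black king on g8; in check: yes, from the white bishop on d5.
King squares — f7: attacked by Bd5; g7: attacked by Qh6; h7: attacked by Ng5; f8: attacked by Qh6; h8: own rook.
Black has no legal moves → checkmate.

yes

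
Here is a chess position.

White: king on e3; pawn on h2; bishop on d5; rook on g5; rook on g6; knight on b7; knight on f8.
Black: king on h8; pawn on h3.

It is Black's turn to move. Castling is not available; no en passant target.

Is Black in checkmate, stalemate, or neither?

Black to move; black king on h8.
In check: no.
King squares — g7: attacked by Rg6; h7: attacked by Nf8; g8: attacked by Bd5.
Legal moves for Black: none.
Not in check and no legal moves → stalemate.

stalemate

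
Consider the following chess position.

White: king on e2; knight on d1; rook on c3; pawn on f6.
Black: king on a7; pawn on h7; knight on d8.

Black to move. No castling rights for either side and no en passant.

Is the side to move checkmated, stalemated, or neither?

Black to move; black king on a7.
In check: no.
Legal moves for Black: Nf7, Nb7, Ne6, Nc6, Kb8, Ka8, Kb7, Kb6, Ka6, h6, h5.
Black has 11 legal moves and is not in check → neither.

neither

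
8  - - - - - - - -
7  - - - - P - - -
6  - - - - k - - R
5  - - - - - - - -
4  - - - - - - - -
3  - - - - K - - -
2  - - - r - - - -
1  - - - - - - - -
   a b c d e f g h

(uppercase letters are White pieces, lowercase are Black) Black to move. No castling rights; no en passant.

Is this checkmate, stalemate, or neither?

neither

Black to move; black king on e6.
In check: yes, from the white rook on h6.
King squares — d5: available; e5: available; f5: available; d6: attacked by Rh6; f6: attacked by Rh6; d7: available; e7: available; f7: available.
Legal moves for Black: Kf7, Kxe7, Kd7, Kf5, Ke5, Kd5.
Black is in check but has 6 legal moves → neither.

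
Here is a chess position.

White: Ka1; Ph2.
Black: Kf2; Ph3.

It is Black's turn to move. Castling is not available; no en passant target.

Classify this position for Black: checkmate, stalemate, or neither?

neither

Black to move; black king on f2.
In check: no.
Legal moves for Black: Kf3, Ke3, Kg2, Ke2, Kg1, Kf1, Ke1.
Black has 7 legal moves and is not in check → neither.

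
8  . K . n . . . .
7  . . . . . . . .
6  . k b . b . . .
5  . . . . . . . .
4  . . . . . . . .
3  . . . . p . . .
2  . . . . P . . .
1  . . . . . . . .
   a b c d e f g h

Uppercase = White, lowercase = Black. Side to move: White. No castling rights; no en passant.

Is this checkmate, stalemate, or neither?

stalemate

White to move; white king on b8.
In check: no.
King squares — a7: attacked by Kb6; b7: attacked by Kb6; c7: attacked by Kb6; a8: attacked by Bc6; c8: attacked by Be6.
Legal moves for White: none.
Not in check and no legal moves → stalemate.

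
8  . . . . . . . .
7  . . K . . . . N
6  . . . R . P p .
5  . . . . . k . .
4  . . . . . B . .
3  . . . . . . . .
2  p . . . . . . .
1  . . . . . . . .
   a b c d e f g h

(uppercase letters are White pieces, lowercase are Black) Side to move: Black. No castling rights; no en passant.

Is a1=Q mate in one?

After a1=Q: white king on c7; in check: no.
White is not in check, so this cannot be checkmate.

no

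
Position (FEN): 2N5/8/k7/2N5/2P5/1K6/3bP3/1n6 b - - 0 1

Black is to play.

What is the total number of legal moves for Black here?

Black to move; king on a6.
In check: yes, from the white knight on c5.
Legal moves: Ka5.
Count: 1.

1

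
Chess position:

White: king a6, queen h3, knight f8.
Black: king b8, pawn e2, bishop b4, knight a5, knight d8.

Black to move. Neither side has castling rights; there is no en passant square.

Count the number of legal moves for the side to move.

Black to move; king on b8.
In check: no.
Legal moves: Nf7, Ndb7, Ne6, Ndc6, Ka8, Kc7, Nab7, Nac6, Nc4, Nb3, Bxf8, Be7, Bd6, Bc5, Bc3, Ba3, Bd2, Be1, e1=Q, e1=R, e1=B, e1=N.
Count: 22.

22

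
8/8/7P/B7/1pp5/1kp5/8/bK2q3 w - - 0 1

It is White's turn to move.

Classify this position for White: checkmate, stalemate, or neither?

White to move; white king on b1.
In check: yes, from the black queen on e1.
King squares — a1: attacked by Qe1; c1: attacked by Qe1; a2: attacked by Kb3; b2: attacked by Ba1; c2: attacked by Kb3.
Legal moves for White: none.
In check with no legal moves → checkmate.

checkmate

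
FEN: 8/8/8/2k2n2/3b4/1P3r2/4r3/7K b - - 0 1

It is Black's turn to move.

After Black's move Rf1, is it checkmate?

After Rf1: white king on h1; in check: yes, from the black rook on f1.
King squares — g1: attacked by Rf1; g2: attacked by Re2; h2: attacked by Re2.
White has no legal moves → checkmate.

yes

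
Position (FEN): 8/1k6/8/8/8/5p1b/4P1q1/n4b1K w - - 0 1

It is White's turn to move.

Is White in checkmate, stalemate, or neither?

checkmate

White to move; white king on h1.
In check: yes, from the black queen on g2.
King squares — g1: attacked by Qg2; g2: attacked by Bf1; h2: attacked by Qg2.
Legal moves for White: none.
In check with no legal moves → checkmate.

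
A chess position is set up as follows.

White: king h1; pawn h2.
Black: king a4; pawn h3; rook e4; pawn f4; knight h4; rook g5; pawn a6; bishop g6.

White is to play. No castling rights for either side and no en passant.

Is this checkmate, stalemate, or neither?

White to move; white king on h1.
In check: no.
King squares — g1: attacked by Rg5; g2: attacked by Ph3; h2: own pawn.
Legal moves for White: none.
Not in check and no legal moves → stalemate.

stalemate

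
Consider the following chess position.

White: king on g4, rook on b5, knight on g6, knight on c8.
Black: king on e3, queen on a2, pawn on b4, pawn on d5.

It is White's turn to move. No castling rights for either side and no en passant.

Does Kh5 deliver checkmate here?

After Kh5: black king on e3; in check: no.
Black is not in check, so this cannot be checkmate.

no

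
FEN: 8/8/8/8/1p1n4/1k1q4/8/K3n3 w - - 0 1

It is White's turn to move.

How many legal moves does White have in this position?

White to move; king on a1.
In check: no.
Legal moves: none.
Count: 0.

0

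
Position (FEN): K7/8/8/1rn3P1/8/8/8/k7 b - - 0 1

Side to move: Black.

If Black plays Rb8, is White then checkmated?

no

After Rb8: white king on a8; in check: yes, from the black rook on b8.
White has 2 legal replies: Kxb8, Ka7.
In check but a legal move exists → not checkmate.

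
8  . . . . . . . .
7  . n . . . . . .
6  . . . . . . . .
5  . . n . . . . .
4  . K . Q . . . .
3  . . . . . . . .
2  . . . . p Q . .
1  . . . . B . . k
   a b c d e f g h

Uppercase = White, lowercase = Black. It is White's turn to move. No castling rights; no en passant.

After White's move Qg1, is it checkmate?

yes

After Qg1: black king on h1; in check: yes, from the white queen on g1.
King squares — g1: attacked by Qd4; g2: attacked by Qg1; h2: attacked by Qg1.
Black has no legal moves → checkmate.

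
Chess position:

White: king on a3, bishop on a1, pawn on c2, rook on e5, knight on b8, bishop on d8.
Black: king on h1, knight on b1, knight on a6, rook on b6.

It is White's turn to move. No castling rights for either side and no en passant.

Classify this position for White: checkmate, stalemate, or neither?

neither

White to move; white king on a3.
In check: yes, from the black knight on b1.
King squares — a2: available; b2: attacked by Rb6; b3: attacked by Rb6; a4: available; b4: attacked by Na6.
Legal moves for White: Ka4, Ka2.
White is in check but has 2 legal moves → neither.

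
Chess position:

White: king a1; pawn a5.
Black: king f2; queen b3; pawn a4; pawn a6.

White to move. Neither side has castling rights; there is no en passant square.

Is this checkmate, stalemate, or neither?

stalemate

White to move; white king on a1.
In check: no.
King squares — b1: attacked by Qb3; a2: attacked by Qb3; b2: attacked by Qb3.
Legal moves for White: none.
Not in check and no legal moves → stalemate.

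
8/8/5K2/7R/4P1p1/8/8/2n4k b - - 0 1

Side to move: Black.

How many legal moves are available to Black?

2

Black to move; king on h1.
In check: yes, from the white rook on h5.
Legal moves: Kg2, Kg1.
Count: 2.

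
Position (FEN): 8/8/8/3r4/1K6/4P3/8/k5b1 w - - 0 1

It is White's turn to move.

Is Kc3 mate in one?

no

After Kc3: black king on a1; in check: no.
Black is not in check, so this cannot be checkmate.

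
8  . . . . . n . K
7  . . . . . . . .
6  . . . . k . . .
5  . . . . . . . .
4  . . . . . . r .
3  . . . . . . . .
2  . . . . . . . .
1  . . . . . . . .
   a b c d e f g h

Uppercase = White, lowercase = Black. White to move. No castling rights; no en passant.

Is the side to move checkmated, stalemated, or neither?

stalemate

White to move; white king on h8.
In check: no.
King squares — g7: attacked by Rg4; h7: attacked by Nf8; g8: attacked by Rg4.
Legal moves for White: none.
Not in check and no legal moves → stalemate.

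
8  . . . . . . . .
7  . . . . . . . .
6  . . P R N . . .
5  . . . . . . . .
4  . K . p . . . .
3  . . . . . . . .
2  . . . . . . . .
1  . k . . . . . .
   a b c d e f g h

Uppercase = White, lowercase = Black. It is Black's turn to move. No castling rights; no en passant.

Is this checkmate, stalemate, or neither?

neither

Black to move; black king on b1.
In check: no.
Legal moves for Black: Kc2, Kb2, Ka2, Kc1, Ka1, d3.
Black has 6 legal moves and is not in check → neither.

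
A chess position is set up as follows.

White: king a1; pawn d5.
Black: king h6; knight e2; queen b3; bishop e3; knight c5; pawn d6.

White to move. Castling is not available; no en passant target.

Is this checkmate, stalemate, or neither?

White to move; white king on a1.
In check: no.
King squares — b1: attacked by Qb3; a2: attacked by Qb3; b2: attacked by Qb3.
Legal moves for White: none.
Not in check and no legal moves → stalemate.

stalemate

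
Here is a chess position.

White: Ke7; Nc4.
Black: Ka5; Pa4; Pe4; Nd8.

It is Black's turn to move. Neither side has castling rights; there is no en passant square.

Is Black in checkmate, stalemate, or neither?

Black to move; black king on a5.
In check: yes, from the white knight on c4.
King squares — a4: own pawn; b4: available; b5: available; a6: available; b6: attacked by Nc4.
Legal moves for Black: Ka6, Kb5, Kb4.
Black is in check but has 3 legal moves → neither.

neither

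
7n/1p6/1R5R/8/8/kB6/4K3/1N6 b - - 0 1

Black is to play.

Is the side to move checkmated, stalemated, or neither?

Black to move; black king on a3.
In check: yes, from the white knight on b1.
King squares — a2: attacked by Bb3; b2: available; b3: attacked by Rb6; a4: attacked by Bb3; b4: attacked by Rb6.
Legal moves for Black: Kb2.
Black is in check but has 1 legal move → neither.

neither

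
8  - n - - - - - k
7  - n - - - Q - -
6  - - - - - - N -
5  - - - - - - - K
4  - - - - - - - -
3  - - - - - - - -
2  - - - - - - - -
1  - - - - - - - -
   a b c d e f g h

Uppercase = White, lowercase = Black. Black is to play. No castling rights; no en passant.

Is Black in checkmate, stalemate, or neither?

checkmate

Black to move; black king on h8.
In check: yes, from the white knight on g6.
King squares — g7: attacked by Qf7; h7: attacked by Qf7; g8: attacked by Qf7.
Legal moves for Black: none.
In check with no legal moves → checkmate.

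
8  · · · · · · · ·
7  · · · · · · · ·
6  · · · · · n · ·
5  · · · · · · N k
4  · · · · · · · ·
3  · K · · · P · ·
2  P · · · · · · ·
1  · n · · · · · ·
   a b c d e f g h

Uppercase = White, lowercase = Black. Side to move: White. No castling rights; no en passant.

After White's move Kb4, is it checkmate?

After Kb4: black king on h5; in check: no.
Black is not in check, so this cannot be checkmate.

no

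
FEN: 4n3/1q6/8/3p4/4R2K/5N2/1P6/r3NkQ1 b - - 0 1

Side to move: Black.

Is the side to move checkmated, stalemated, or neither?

Black to move; black king on f1.
In check: yes, from the white queen on g1.
King squares — e1: attacked by Qg1; g1: attacked by Nf3; e2: attacked by Re4; f2: attacked by Qg1; g2: attacked by Ne1.
Legal moves for Black: none.
In check with no legal moves → checkmate.

checkmate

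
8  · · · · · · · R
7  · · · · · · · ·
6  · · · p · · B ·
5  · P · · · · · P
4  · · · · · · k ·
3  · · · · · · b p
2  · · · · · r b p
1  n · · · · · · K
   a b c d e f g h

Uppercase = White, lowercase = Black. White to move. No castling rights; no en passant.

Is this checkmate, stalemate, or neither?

White to move; white king on h1.
In check: yes, from the black bishop on g2.
King squares — g1: attacked by Ph2; g2: attacked by Rf2; h2: attacked by Bg3.
Legal moves for White: none.
In check with no legal moves → checkmate.

checkmate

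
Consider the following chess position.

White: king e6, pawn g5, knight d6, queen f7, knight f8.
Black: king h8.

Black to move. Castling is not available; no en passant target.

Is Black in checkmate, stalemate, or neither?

stalemate

Black to move; black king on h8.
In check: no.
King squares — g7: attacked by Qf7; h7: attacked by Qf7; g8: attacked by Qf7.
Legal moves for Black: none.
Not in check and no legal moves → stalemate.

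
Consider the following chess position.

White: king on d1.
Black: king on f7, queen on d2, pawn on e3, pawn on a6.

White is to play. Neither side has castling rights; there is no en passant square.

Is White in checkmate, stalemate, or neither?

checkmate

White to move; white king on d1.
In check: yes, from the black queen on d2.
King squares — c1: attacked by Qd2; e1: attacked by Qd2; c2: attacked by Qd2; d2: attacked by Pe3; e2: attacked by Qd2.
Legal moves for White: none.
In check with no legal moves → checkmate.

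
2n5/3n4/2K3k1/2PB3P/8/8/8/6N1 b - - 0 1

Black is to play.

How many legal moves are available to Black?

Black to move; king on g6.
In check: yes, from the white pawn on h5.
Legal moves: Kh7, Kg7, Kh6, Kf6, Kxh5, Kg5, Kf5.
Count: 7.

7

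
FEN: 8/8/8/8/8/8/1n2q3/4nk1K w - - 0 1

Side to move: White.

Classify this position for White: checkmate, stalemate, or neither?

White to move; white king on h1.
In check: no.
King squares — g1: attacked by Kf1; g2: attacked by Ne1; h2: attacked by Qe2.
Legal moves for White: none.
Not in check and no legal moves → stalemate.

stalemate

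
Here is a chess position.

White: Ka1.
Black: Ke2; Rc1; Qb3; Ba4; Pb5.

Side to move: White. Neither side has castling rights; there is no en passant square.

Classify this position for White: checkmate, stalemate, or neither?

checkmate

White to move; white king on a1.
In check: yes, from the black rook on c1.
King squares — b1: attacked by Rc1; a2: attacked by Qb3; b2: attacked by Qb3.
Legal moves for White: none.
In check with no legal moves → checkmate.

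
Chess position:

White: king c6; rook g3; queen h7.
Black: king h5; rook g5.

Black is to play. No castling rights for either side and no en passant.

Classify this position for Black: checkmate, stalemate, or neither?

Black to move; black king on h5.
In check: yes, from the white queen on h7.
King squares — g4: attacked by Rg3; h4: attacked by Qh7; g5: own rook; g6: attacked by Qh7; h6: attacked by Qh7.
Legal moves for Black: none.
In check with no legal moves → checkmate.

checkmate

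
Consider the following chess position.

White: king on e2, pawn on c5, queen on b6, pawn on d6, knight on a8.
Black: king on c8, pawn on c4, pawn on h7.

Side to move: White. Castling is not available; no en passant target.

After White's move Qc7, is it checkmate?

After Qc7: black king on c8; in check: yes, from the white queen on c7.
King squares — b7: attacked by Qc7; c7: attacked by Pd6; d7: attacked by Qc7; b8: attacked by Qc7; d8: attacked by Qc7.
Black has no legal moves → checkmate.

yes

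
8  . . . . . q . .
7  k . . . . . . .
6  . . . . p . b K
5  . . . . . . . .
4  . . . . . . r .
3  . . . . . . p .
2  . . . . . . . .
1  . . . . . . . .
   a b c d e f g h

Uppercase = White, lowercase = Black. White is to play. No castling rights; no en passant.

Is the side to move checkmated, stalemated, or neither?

checkmate

White to move; white king on h6.
In check: yes, from the black queen on f8.
King squares — g5: attacked by Rg4; h5: attacked by Bg6; g6: attacked by Rg4; g7: attacked by Qf8; h7: attacked by Bg6.
Legal moves for White: none.
In check with no legal moves → checkmate.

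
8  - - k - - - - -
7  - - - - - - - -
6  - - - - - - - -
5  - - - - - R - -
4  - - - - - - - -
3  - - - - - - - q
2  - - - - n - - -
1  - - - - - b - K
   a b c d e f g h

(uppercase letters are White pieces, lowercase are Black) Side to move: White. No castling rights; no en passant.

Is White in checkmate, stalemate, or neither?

White to move; white king on h1.
In check: yes, from the black queen on h3.
King squares — g1: attacked by Ne2; g2: attacked by Bf1; h2: attacked by Qh3.
Legal moves for White: none.
In check with no legal moves → checkmate.

checkmate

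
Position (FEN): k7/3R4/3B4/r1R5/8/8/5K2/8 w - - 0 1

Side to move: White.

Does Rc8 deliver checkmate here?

yes

After Rc8: black king on a8; in check: yes, from the white rook on c8.
King squares — a7: attacked by Rd7; b7: attacked by Rd7; b8: attacked by Bd6.
Black has no legal moves → checkmate.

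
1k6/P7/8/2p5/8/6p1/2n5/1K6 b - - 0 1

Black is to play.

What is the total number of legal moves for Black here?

5

Black to move; king on b8.
In check: yes, from the white pawn on a7.
Legal moves: Kc8, Ka8, Kc7, Kb7, Kxa7.
Count: 5.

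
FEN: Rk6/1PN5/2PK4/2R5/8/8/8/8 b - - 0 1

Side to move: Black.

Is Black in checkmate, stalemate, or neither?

Black to move; black king on b8.
In check: yes, from the white rook on a8.
King squares — a7: attacked by Ra8; b7: attacked by Pc6; c7: attacked by Kd6; a8: attacked by Pb7; c8: attacked by Pb7.
Legal moves for Black: none.
In check with no legal moves → checkmate.

checkmate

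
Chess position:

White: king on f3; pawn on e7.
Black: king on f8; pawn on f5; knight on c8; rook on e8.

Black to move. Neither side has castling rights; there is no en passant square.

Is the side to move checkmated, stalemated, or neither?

Black to move; black king on f8.
In check: yes, from the white pawn on e7.
King squares — e7: available; f7: available; g7: available; e8: own rook; g8: available.
Legal moves for Black: Kg8, Kg7, Kf7, Kxe7, Rxe7, Nxe7.
Black is in check but has 6 legal moves → neither.

neither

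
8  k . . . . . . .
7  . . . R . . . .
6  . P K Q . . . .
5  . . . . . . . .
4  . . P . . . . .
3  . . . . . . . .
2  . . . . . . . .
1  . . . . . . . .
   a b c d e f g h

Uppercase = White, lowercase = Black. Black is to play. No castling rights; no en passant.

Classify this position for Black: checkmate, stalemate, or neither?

Black to move; black king on a8.
In check: no.
King squares — a7: attacked by Pb6; b7: attacked by Kc6; b8: attacked by Qd6.
Legal moves for Black: none.
Not in check and no legal moves → stalemate.

stalemate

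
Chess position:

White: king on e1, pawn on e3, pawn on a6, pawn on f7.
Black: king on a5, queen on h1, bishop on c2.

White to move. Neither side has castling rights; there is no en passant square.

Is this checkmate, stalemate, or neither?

White to move; white king on e1.
In check: yes, from the black queen on h1.
King squares — d1: attacked by Qh1; f1: attacked by Qh1; d2: available; e2: available; f2: available.
Legal moves for White: Kf2, Ke2, Kd2.
White is in check but has 3 legal moves → neither.

neither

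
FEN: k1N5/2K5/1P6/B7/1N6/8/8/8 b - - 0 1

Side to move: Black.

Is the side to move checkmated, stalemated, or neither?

Black to move; black king on a8.
In check: no.
King squares — a7: attacked by Pb6; b7: attacked by Kc7; b8: attacked by Kc7.
Legal moves for Black: none.
Not in check and no legal moves → stalemate.

stalemate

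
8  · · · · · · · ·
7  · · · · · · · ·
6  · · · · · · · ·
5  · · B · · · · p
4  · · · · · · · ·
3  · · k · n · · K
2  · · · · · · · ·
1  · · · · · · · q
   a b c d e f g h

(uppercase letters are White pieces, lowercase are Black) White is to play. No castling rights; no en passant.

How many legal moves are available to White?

White to move; king on h3.
In check: yes, from the black queen on h1.
Legal moves: Kg3.
Count: 1.

1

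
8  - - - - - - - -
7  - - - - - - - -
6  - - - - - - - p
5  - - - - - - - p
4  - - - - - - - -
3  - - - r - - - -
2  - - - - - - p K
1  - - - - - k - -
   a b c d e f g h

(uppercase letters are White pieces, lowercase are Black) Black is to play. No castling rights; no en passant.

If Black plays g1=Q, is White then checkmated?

yes

After g1=Q: white king on h2; in check: yes, from the black queen on g1.
King squares — g1: attacked by Kf1; h1: attacked by Qg1; g2: attacked by Kf1; g3: attacked by Qg1; h3: attacked by Rd3.
White has no legal moves → checkmate.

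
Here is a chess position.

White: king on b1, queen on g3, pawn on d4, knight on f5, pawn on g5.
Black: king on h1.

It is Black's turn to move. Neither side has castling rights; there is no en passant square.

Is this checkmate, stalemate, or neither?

stalemate

Black to move; black king on h1.
In check: no.
King squares — g1: attacked by Qg3; g2: attacked by Qg3; h2: attacked by Qg3.
Legal moves for Black: none.
Not in check and no legal moves → stalemate.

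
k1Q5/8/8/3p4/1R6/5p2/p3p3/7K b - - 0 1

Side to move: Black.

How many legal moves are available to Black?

Black to move; king on a8.
In check: yes, from the white queen on c8.
Legal moves: Ka7.
Count: 1.

1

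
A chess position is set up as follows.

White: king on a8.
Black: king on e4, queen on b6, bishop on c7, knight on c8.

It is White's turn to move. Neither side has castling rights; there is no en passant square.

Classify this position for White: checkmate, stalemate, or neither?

stalemate

White to move; white king on a8.
In check: no.
King squares — a7: attacked by Qb6; b7: attacked by Qb6; b8: attacked by Qb6.
Legal moves for White: none.
Not in check and no legal moves → stalemate.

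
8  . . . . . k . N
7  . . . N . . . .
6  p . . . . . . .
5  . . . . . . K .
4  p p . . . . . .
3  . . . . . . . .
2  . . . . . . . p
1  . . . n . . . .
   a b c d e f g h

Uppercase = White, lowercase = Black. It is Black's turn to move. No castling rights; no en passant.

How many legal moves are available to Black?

Black to move; king on f8.
In check: yes, from the white knight on d7.
Legal moves: Kg8, Ke8, Kg7, Ke7.
Count: 4.

4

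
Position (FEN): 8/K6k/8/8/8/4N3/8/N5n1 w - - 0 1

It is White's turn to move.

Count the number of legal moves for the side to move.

15

White to move; king on a7.
In check: no.
Legal moves: Kb8, Ka8, Kb7, Kb6, Ka6, Nf5, Nd5, Ng4, Nc4, Ng2, Nec2, Nf1, Nd1, Nb3, Nac2.
Count: 15.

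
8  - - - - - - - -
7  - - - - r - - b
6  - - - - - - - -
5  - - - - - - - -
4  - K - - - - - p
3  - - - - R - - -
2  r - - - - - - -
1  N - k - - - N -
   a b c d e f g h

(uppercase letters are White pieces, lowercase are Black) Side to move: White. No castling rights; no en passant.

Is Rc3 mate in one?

no

After Rc3: black king on c1; in check: yes, from the white rook on c3.
Black has 6 legal replies: Kd2, Kb2, Kd1, Kb1, Bc2, Rc2.
In check but a legal move exists → not checkmate.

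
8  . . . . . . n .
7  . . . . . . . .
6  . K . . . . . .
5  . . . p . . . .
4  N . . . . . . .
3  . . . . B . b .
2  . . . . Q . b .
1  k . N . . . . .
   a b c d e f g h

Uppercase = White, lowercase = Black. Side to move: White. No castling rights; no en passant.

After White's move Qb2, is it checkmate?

yes

After Qb2: black king on a1; in check: yes, from the white queen on b2.
King squares — b1: attacked by Qb2; a2: attacked by Nc1; b2: attacked by Na4.
Black has no legal moves → checkmate.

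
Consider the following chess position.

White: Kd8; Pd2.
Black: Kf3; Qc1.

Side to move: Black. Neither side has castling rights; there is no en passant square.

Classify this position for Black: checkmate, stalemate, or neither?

neither

Black to move; black king on f3.
In check: no.
Legal moves for Black include: Kg4, Kf4, Ke4, Kg3, Kg2, Kf2, Ke2, Qc8+, Qc7+, Qc6, Qc5, Qc4, Qc3, Qa3, Qxd2+, Qc2, Qb2, Qh1, ... (list truncated; more exist).
Black has legal moves and is not in check → neither.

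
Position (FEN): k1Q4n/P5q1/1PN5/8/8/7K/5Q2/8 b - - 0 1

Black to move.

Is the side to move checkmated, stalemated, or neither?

Black to move; black king on a8.
In check: yes, from the white queen on c8.
King squares — a7: attacked by Pb6; b7: attacked by Qc8; b8: attacked by Nc6.
Legal moves for Black: none.
In check with no legal moves → checkmate.

checkmate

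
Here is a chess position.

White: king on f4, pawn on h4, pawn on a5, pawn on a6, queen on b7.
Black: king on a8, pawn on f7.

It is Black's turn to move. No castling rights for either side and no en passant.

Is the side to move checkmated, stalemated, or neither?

checkmate

Black to move; black king on a8.
In check: yes, from the white queen on b7.
King squares — a7: attacked by Qb7; b7: attacked by Pa6; b8: attacked by Qb7.
Legal moves for Black: none.
In check with no legal moves → checkmate.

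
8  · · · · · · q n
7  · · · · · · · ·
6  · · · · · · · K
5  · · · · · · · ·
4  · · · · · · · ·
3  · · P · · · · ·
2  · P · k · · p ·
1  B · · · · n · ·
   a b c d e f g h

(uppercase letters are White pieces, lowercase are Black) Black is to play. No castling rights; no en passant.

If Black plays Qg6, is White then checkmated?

After Qg6: white king on h6; in check: yes, from the black queen on g6.
King squares — g5: attacked by Qg6; h5: attacked by Qg6; g6: attacked by Nh8; g7: attacked by Qg6; h7: attacked by Qg6.
White has no legal moves → checkmate.

yes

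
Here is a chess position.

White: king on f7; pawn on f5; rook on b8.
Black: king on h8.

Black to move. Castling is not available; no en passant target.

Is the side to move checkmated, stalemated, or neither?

Black to move; black king on h8.
In check: yes, from the white rook on b8.
Legal moves for Black: Kh7.
Black is in check but has 1 legal move → neither.

neither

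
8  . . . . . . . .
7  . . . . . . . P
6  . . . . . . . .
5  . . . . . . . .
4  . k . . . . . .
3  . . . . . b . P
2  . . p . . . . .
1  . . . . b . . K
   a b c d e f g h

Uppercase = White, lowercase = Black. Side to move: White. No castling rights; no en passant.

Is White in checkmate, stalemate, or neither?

White to move; white king on h1.
In check: yes, from the black bishop on f3.
Legal moves for White: Kh2, Kg1.
White is in check but has 2 legal moves → neither.

neither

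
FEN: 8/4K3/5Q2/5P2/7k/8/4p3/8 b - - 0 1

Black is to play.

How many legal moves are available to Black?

4

Black to move; king on h4.
In check: yes, from the white queen on f6.
Legal moves: Kh5, Kg4, Kh3, Kg3.
Count: 4.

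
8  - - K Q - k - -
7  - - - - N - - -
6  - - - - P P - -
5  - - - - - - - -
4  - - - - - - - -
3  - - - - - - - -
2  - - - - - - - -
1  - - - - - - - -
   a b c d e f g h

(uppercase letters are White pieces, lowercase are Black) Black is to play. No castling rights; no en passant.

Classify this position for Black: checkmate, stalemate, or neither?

checkmate

Black to move; black king on f8.
In check: yes, from the white queen on d8.
King squares — e7: attacked by Pf6; f7: attacked by Pe6; g7: attacked by Pf6; e8: attacked by Qd8; g8: attacked by Ne7.
Legal moves for Black: none.
In check with no legal moves → checkmate.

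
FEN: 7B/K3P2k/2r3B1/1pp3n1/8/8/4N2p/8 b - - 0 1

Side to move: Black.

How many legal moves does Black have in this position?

Black to move; king on h7.
In check: yes, from the white bishop on g6.
Legal moves: Kxh8, Kg8, Kh6, Kxg6, Rxg6.
Count: 5.

5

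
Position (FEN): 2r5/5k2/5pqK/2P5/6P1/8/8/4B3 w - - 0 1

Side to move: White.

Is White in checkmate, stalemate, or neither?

White to move; white king on h6.
In check: yes, from the black queen on g6.
King squares — g5: attacked by Pf6; h5: attacked by Qg6; g6: attacked by Kf7; g7: attacked by Qg6; h7: attacked by Qg6.
Legal moves for White: none.
In check with no legal moves → checkmate.

checkmate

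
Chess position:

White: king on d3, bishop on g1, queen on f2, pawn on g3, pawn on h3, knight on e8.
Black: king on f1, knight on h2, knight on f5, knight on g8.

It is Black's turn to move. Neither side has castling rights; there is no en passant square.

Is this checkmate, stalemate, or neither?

checkmate

Black to move; black king on f1.
In check: yes, from the white queen on f2.
King squares — e1: attacked by Qf2; g1: attacked by Qf2; e2: attacked by Qf2; f2: attacked by Bg1; g2: attacked by Qf2.
Legal moves for Black: none.
In check with no legal moves → checkmate.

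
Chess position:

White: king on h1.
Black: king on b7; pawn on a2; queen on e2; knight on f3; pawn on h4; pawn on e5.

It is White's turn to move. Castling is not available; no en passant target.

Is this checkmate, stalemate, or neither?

White to move; white king on h1.
In check: no.
King squares — g1: attacked by Nf3; g2: attacked by Qe2; h2: attacked by Qe2.
Legal moves for White: none.
Not in check and no legal moves → stalemate.

stalemate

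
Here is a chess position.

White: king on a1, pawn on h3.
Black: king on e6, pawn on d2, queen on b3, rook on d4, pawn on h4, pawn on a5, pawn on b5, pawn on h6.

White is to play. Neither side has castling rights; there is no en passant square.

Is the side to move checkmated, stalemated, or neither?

stalemate

White to move; white king on a1.
In check: no.
King squares — b1: attacked by Qb3; a2: attacked by Qb3; b2: attacked by Qb3.
Legal moves for White: none.
Not in check and no legal moves → stalemate.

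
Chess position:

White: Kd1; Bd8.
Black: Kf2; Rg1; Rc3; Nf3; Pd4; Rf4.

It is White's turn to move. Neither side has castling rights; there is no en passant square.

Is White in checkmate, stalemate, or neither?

checkmate

White to move; white king on d1.
In check: yes, from the black rook on g1.
King squares — c1: attacked by Rg1; e1: attacked by Rg1; c2: attacked by Rc3; d2: attacked by Nf3; e2: attacked by Kf2.
Legal moves for White: none.
In check with no legal moves → checkmate.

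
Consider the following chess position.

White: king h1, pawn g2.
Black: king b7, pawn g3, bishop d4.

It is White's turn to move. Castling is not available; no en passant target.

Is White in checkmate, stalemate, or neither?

White to move; white king on h1.
In check: no.
King squares — g1: attacked by Bd4; g2: own pawn; h2: attacked by Pg3.
Legal moves for White: none.
Not in check and no legal moves → stalemate.

stalemate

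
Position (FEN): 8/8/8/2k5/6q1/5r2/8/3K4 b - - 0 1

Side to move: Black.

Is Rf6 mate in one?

no

After Rf6: white king on d1; in check: yes, from the black queen on g4.
White has 4 legal replies: Kd2, Kc2, Ke1, Kc1.
In check but a legal move exists → not checkmate.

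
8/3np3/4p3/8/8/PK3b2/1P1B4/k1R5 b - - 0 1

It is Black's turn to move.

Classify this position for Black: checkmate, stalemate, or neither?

checkmate

Black to move; black king on a1.
In check: yes, from the white rook on c1.
King squares — b1: attacked by Rc1; a2: attacked by Kb3; b2: attacked by Kb3.
Legal moves for Black: none.
In check with no legal moves → checkmate.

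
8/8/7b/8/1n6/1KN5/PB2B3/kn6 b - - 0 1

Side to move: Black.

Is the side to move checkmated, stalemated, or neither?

checkmate

Black to move; black king on a1.
In check: yes, from the white bishop on b2.
King squares — b1: own knight; a2: attacked by Kb3; b2: attacked by Kb3.
Legal moves for Black: none.
In check with no legal moves → checkmate.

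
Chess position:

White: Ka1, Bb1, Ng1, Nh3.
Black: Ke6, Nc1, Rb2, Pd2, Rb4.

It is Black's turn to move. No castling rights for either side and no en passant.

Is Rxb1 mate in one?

After Rxb1: white king on a1; in check: yes, from the black rook on b1.
King squares — b1: attacked by Rb4; a2: attacked by Nc1; b2: attacked by Rb1.
White has no legal moves → checkmate.

yes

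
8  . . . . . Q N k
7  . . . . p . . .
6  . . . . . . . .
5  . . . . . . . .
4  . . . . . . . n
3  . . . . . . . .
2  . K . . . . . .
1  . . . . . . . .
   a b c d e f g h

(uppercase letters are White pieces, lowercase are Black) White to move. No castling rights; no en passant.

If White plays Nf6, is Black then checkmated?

After Nf6: black king on h8; in check: yes, from the white queen on f8.
King squares — g7: attacked by Qf8; h7: attacked by Nf6; g8: attacked by Nf6.
Black has no legal moves → checkmate.

yes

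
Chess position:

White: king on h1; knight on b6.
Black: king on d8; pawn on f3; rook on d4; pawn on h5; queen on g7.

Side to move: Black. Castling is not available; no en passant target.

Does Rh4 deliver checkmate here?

After Rh4: white king on h1; in check: yes, from the black rook on h4.
King squares — g1: attacked by Qg7; g2: attacked by Pf3; h2: attacked by Rh4.
White has no legal moves → checkmate.

yes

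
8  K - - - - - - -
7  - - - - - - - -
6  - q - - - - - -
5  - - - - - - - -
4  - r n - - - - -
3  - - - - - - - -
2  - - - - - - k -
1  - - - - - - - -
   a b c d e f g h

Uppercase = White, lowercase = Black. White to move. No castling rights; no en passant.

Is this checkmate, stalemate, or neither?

White to move; white king on a8.
In check: no.
King squares — a7: attacked by Qb6; b7: attacked by Qb6; b8: attacked by Qb6.
Legal moves for White: none.
Not in check and no legal moves → stalemate.

stalemate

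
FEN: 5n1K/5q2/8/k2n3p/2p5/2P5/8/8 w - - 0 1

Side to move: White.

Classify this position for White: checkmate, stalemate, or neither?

stalemate

White to move; white king on h8.
In check: no.
King squares — g7: attacked by Qf7; h7: attacked by Qf7; g8: attacked by Qf7.
Legal moves for White: none.
Not in check and no legal moves → stalemate.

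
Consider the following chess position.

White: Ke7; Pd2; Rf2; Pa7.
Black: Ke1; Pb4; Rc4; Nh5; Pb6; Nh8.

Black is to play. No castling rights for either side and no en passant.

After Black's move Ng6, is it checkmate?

no

After Ng6: white king on e7; in check: yes, from the black knight on g6.
White has 6 legal replies: Ke8, Kd8, Kf7, Kd7, Ke6, Kd6.
In check but a legal move exists → not checkmate.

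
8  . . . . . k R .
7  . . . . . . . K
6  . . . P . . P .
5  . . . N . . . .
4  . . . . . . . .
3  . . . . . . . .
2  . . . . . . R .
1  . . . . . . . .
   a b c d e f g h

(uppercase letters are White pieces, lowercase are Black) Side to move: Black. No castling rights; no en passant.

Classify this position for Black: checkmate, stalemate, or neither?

checkmate

Black to move; black king on f8.
In check: yes, from the white rook on g8.
King squares — e7: attacked by Nd5; f7: attacked by Pg6; g7: attacked by Kh7; e8: attacked by Rg8; g8: attacked by Kh7.
Legal moves for Black: none.
In check with no legal moves → checkmate.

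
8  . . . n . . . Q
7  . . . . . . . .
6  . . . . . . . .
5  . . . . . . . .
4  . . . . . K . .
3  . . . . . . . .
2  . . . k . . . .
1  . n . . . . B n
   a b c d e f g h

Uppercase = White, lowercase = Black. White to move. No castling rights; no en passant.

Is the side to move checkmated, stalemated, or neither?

White to move; white king on f4.
In check: no.
Legal moves for White include: Qg8, Qf8, Qe8, Qxd8+, Qh7, Qg7, Qh6, Qf6, Qh5, Qe5, Qh4, Qd4+, Qh3, Qc3+, Qh2+, Qb2+, Qxh1, Qa1, ... (list truncated; more exist).
White has legal moves and is not in check → neither.

neither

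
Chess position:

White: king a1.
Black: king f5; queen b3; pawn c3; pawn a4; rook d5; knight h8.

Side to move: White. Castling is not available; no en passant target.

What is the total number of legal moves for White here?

White to move; king on a1.
In check: no.
Legal moves: none.
Count: 0.

0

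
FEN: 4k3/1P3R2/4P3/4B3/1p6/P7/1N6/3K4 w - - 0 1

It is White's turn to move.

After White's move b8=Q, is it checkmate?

yes

After b8=Q: black king on e8; in check: yes, from the white queen on b8.
King squares — d7: attacked by Pe6; e7: attacked by Rf7; f7: attacked by Pe6; d8: attacked by Qb8; f8: attacked by Rf7.
Black has no legal moves → checkmate.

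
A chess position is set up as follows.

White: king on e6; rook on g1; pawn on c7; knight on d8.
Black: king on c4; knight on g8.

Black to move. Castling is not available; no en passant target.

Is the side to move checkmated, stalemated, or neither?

neither

Black to move; black king on c4.
In check: no.
Legal moves for Black: Ne7, Nh6, Nf6, Kc5, Kb5, Kd4, Kb4, Kd3, Kc3, Kb3.
Black has 10 legal moves and is not in check → neither.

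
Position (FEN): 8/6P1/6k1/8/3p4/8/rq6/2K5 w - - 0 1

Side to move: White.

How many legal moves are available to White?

1

White to move; king on c1.
In check: yes, from the black queen on b2.
Legal moves: Kd1.
Count: 1.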